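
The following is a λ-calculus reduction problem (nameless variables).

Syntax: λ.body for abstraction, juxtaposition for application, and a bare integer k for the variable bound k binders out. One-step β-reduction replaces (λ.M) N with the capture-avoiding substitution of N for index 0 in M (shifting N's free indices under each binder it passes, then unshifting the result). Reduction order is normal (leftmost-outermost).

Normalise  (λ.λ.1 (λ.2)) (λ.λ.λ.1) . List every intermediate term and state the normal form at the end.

  start: (λ.λ.1 (λ.2)) (λ.λ.λ.1)
  [1] λ.(λ.λ.λ.1) (λ.λ.λ.λ.1)
  [2] λ.λ.λ.1

Answer: normal form = λ.λ.λ.1  (in 2 steps)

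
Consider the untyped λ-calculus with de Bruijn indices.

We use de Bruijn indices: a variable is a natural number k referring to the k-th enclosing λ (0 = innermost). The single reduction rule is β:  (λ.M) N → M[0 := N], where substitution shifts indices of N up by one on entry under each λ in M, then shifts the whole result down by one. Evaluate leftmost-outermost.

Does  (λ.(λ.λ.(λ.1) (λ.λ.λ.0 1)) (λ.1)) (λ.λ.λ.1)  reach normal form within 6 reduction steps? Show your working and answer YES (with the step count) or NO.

Answer: YES — reaches normal form λ.0 in 3 ≤ 6 steps

Working:
  start: (λ.(λ.λ.(λ.1) (λ.λ.λ.0 1)) (λ.1)) (λ.λ.λ.1)
  →1  (λ.λ.(λ.1) (λ.λ.λ.0 1)) (λ.λ.λ.λ.1)
  →2  λ.(λ.1) (λ.λ.λ.0 1)
  →3  λ.0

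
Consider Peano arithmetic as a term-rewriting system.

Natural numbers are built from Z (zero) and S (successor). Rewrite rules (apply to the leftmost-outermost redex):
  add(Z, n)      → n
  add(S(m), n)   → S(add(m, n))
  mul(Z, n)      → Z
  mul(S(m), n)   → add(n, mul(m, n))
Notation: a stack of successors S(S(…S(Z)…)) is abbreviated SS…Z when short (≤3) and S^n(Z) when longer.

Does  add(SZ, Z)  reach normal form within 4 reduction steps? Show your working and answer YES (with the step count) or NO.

Answer: YES — reaches normal form SZ in 2 ≤ 4 steps

Working:
  start: add(SZ, Z)
  [1] S(add(Z, Z))
  [2] SZ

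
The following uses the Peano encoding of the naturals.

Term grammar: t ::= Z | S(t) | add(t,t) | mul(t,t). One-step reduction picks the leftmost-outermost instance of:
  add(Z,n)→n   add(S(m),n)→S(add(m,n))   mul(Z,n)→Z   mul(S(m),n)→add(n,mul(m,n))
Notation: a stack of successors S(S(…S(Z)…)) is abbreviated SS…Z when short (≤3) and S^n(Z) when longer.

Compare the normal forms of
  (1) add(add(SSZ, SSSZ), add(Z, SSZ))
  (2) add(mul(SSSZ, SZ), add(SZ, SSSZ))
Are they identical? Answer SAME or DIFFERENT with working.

Answer: SAME — A ⇓ S^7(Z), B ⇓ S^7(Z)

Working:
Term A:
  start: add(add(SSZ, SSSZ), add(Z, SSZ))
  [1] add(S(add(SZ, SSSZ)), add(Z, SSZ))
  [2] S(add(add(SZ, SSSZ), add(Z, SSZ)))
  [3] S(add(S(add(Z, SSSZ)), add(Z, SSZ)))
  [4] S(S(add(add(Z, SSSZ), add(Z, SSZ))))
  [5] S(S(add(SSSZ, add(Z, SSZ))))
  [6] S(S(S(add(SSZ, add(Z, SSZ)))))
  [7] S(S(S(S(add(SZ, add(Z, SSZ))))))
  [8] S(S(S(S(S(add(Z, add(Z, SSZ)))))))
  [9] S(S(S(S(S(add(Z, SSZ))))))
  [10] S^7(Z)

Term B:
  start: add(mul(SSSZ, SZ), add(SZ, SSSZ))
  [1] add(add(SZ, mul(SSZ, SZ)), add(SZ, SSSZ))
  [2] add(S(add(Z, mul(SSZ, SZ))), add(SZ, SSSZ))
  [3] S(add(add(Z, mul(SSZ, SZ)), add(SZ, SSSZ)))
  [4] S(add(mul(SSZ, SZ), add(SZ, SSSZ)))
  [5] S(add(add(SZ, mul(SZ, SZ)), add(SZ, SSSZ)))
  [6] S(add(S(add(Z, mul(SZ, SZ))), add(SZ, SSSZ)))
  [7] S(S(add(add(Z, mul(SZ, SZ)), add(SZ, SSSZ))))
  [8] S(S(add(mul(SZ, SZ), add(SZ, SSSZ))))
  [9] S(S(add(add(SZ, mul(Z, SZ)), add(SZ, SSSZ))))
  [10] S(S(add(S(add(Z, mul(Z, SZ))), add(SZ, SSSZ))))
  [11] S(S(S(add(add(Z, mul(Z, SZ)), add(SZ, SSSZ)))))
  [12] S(S(S(add(mul(Z, SZ), add(SZ, SSSZ)))))
  [13] S(S(S(add(Z, add(SZ, SSSZ)))))
  [14] S(S(S(add(SZ, SSSZ))))
  [15] S(S(S(S(add(Z, SSSZ)))))
  [16] S^7(Z)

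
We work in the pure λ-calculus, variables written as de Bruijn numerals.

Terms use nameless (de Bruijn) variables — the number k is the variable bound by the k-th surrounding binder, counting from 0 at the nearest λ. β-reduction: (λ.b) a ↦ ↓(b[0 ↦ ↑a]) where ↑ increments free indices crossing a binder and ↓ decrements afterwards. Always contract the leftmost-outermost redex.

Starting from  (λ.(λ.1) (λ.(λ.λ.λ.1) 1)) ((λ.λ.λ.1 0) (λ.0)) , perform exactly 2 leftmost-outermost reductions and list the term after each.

  start: (λ.(λ.1) (λ.(λ.λ.λ.1) 1)) ((λ.λ.λ.1 0) (λ.0))
  →1  (λ.(λ.λ.λ.1 0) (λ.0)) (λ.(λ.λ.λ.1) ((λ.λ.λ.1 0) (λ.0)))
  →2  (λ.λ.λ.1 0) (λ.0)

Answer: after 2 steps: (λ.λ.λ.1 0) (λ.0)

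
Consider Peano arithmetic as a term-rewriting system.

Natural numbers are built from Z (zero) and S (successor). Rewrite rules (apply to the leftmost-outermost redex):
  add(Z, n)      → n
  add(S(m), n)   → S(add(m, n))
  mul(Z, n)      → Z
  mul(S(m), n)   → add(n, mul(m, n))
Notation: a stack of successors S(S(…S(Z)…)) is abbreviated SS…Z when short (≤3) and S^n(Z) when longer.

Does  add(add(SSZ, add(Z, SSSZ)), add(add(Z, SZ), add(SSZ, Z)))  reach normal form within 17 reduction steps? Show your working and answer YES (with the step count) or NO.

  start: add(add(SSZ, add(Z, SSSZ)), add(add(Z, SZ), add(SSZ, Z)))
  step 1: add(S(add(SZ, add(Z, SSSZ))), add(add(Z, SZ), add(SSZ, Z)))
  step 2: S(add(add(SZ, add(Z, SSSZ)), add(add(Z, SZ), add(SSZ, Z))))
  step 3: S(add(S(add(Z, add(Z, SSSZ))), add(add(Z, SZ), add(SSZ, Z))))
  step 4: S(S(add(add(Z, add(Z, SSSZ)), add(add(Z, SZ), add(SSZ, Z)))))
  step 5: S(S(add(add(Z, SSSZ), add(add(Z, SZ), add(SSZ, Z)))))
  step 6: S(S(add(SSSZ, add(add(Z, SZ), add(SSZ, Z)))))
  step 7: S(S(S(add(SSZ, add(add(Z, SZ), add(SSZ, Z))))))
  step 8: S(S(S(S(add(SZ, add(add(Z, SZ), add(SSZ, Z)))))))
  step 9: S(S(S(S(S(add(Z, add(add(Z, SZ), add(SSZ, Z))))))))
  step 10: S(S(S(S(S(add(add(Z, SZ), add(SSZ, Z)))))))
  step 11: S(S(S(S(S(add(SZ, add(SSZ, Z)))))))
  step 12: S(S(S(S(S(S(add(Z, add(SSZ, Z))))))))
  step 13: S(S(S(S(S(S(add(SSZ, Z)))))))
  step 14: S(S(S(S(S(S(S(add(SZ, Z))))))))
  step 15: S(S(S(S(S(S(S(S(add(Z, Z)))))))))
  step 16: S^8(Z)

Answer: YES — reaches normal form S^8(Z) in 16 ≤ 17 steps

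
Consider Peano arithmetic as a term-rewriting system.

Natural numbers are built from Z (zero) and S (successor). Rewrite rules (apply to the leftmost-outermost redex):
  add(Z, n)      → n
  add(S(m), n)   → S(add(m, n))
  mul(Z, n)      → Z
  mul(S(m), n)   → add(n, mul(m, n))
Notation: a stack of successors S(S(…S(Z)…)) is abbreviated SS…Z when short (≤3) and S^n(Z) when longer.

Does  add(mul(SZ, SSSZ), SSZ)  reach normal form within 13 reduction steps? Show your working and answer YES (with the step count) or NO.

Answer: YES — reaches normal form S^5(Z) in 10 ≤ 13 steps

Reduction:
  start: add(mul(SZ, SSSZ), SSZ)
  [1] add(add(SSSZ, mul(Z, SSSZ)), SSZ)
  [2] add(S(add(SSZ, mul(Z, SSSZ))), SSZ)
  [3] S(add(add(SSZ, mul(Z, SSSZ)), SSZ))
  [4] S(add(S(add(SZ, mul(Z, SSSZ))), SSZ))
  [5] S(S(add(add(SZ, mul(Z, SSSZ)), SSZ)))
  [6] S(S(add(S(add(Z, mul(Z, SSSZ))), SSZ)))
  [7] S(S(S(add(add(Z, mul(Z, SSSZ)), SSZ))))
  [8] S(S(S(add(mul(Z, SSSZ), SSZ))))
  [9] S(S(S(add(Z, SSZ))))
  [10] S^5(Z)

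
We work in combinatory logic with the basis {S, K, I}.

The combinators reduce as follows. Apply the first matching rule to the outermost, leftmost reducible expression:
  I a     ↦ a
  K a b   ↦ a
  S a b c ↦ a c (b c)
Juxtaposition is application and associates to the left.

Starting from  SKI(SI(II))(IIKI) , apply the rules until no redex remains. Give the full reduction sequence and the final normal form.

  start: SKI(SI(II))(IIKI)
  step 1: K(SI(II))(I(SI(II)))(IIKI)
  step 2: SI(II)(IIKI)
  step 3: I(IIKI)(II(IIKI))
  step 4: IIKI(II(IIKI))
  step 5: IKI(II(IIKI))
  step 6: KI(II(IIKI))
  step 7: I

Answer: normal form = I  (in 7 steps)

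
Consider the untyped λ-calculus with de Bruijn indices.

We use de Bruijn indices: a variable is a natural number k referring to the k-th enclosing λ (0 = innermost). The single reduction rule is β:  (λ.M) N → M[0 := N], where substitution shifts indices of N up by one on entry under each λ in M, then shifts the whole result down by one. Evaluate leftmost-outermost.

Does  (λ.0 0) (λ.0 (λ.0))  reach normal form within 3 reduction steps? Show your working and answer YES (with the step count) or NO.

Answer: NO — after 3 steps the term is (λ.0) (λ.0), not yet normal

Reduction:
  start: (λ.0 0) (λ.0 (λ.0))
  →1  (λ.0 (λ.0)) (λ.0 (λ.0))
  →2  (λ.0 (λ.0)) (λ.0)
  →3  (λ.0) (λ.0)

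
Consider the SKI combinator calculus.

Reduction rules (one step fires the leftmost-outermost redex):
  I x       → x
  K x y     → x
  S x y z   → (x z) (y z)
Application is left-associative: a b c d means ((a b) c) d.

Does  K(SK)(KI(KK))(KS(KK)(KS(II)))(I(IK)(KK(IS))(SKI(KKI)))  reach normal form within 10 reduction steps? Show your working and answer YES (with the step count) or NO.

  start: K(SK)(KI(KK))(KS(KK)(KS(II)))(I(IK)(KK(IS))(SKI(KKI)))
  [1] SK(KS(KK)(KS(II)))(I(IK)(KK(IS))(SKI(KKI)))
  [2] K(I(IK)(KK(IS))(SKI(KKI)))(KS(KK)(KS(II))(I(IK)(KK(IS))(SKI(KKI))))
  [3] I(IK)(KK(IS))(SKI(KKI))
  [4] IK(KK(IS))(SKI(KKI))
  [5] K(KK(IS))(SKI(KKI))
  [6] KK(IS)
  [7] K

Answer: YES — reaches normal form K in 7 ≤ 10 steps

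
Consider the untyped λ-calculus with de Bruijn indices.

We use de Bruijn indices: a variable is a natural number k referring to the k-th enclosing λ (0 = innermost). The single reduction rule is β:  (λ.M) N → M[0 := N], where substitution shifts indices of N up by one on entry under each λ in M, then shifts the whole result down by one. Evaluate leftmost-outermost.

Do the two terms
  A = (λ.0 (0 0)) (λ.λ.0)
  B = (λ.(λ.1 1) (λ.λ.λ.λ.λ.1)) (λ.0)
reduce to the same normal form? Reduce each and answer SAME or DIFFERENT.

Answer: SAME — A ⇓ λ.0, B ⇓ λ.0

Working:
Term A:
  start: (λ.0 (0 0)) (λ.λ.0)
  [1] (λ.λ.0) ((λ.λ.0) (λ.λ.0))
  [2] λ.0

Term B:
  start: (λ.(λ.1 1) (λ.λ.λ.λ.λ.1)) (λ.0)
  [1] (λ.(λ.0) (λ.0)) (λ.λ.λ.λ.λ.1)
  [2] (λ.0) (λ.0)
  [3] λ.0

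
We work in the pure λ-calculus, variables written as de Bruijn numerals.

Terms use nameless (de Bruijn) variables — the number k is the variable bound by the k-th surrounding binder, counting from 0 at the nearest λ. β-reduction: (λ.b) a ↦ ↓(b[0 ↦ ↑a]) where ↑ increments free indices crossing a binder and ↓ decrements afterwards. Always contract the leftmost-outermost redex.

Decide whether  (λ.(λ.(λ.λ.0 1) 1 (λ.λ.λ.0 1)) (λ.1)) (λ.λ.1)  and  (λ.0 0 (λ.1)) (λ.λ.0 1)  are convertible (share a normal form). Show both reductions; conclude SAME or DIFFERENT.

Answer: SAME — A ⇓ λ.λ.0 1, B ⇓ λ.λ.0 1

Reduction:
Term A:
  start: (λ.(λ.(λ.λ.0 1) 1 (λ.λ.λ.0 1)) (λ.1)) (λ.λ.1)
  →1  (λ.(λ.λ.0 1) (λ.λ.1) (λ.λ.λ.0 1)) (λ.λ.λ.1)
  →2  (λ.λ.0 1) (λ.λ.1) (λ.λ.λ.0 1)
  →3  (λ.0 (λ.λ.1)) (λ.λ.λ.0 1)
  →4  (λ.λ.λ.0 1) (λ.λ.1)
  →5  λ.λ.0 1

Term B:
  start: (λ.0 0 (λ.1)) (λ.λ.0 1)
  →1  (λ.λ.0 1) (λ.λ.0 1) (λ.λ.λ.0 1)
  →2  (λ.0 (λ.λ.0 1)) (λ.λ.λ.0 1)
  →3  (λ.λ.λ.0 1) (λ.λ.0 1)
  →4  λ.λ.0 1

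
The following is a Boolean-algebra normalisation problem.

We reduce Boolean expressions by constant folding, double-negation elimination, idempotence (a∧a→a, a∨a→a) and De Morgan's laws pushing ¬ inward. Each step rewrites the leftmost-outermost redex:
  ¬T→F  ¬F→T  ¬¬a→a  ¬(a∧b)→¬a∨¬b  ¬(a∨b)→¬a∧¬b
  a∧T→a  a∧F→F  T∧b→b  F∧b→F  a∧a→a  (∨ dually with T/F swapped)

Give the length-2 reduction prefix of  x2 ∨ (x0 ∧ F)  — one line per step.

  start: x2 ∨ (x0 ∧ F)
  step 1: x2 ∨ F
  step 2: x2

Answer: after 2 steps: x2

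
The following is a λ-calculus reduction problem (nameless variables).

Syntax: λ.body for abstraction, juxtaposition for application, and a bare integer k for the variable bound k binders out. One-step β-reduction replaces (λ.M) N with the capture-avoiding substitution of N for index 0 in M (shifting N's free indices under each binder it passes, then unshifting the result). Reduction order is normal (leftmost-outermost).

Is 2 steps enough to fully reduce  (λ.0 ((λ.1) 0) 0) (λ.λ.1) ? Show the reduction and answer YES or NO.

Answer: NO — after 2 steps the term is (λ.(λ.λ.λ.1) (λ.λ.1)) (λ.λ.1), not yet normal

Reduction:
  start: (λ.0 ((λ.1) 0) 0) (λ.λ.1)
  [1] (λ.λ.1) ((λ.λ.λ.1) (λ.λ.1)) (λ.λ.1)
  [2] (λ.(λ.λ.λ.1) (λ.λ.1)) (λ.λ.1)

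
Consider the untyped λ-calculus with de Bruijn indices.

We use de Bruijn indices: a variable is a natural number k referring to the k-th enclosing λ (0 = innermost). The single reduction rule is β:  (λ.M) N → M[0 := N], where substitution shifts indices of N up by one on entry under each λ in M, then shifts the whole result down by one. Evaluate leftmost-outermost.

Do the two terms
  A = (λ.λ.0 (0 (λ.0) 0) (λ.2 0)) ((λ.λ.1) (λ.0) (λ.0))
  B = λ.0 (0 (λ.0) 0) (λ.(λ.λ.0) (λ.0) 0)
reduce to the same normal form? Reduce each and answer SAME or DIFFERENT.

Term A:
  start: (λ.λ.0 (0 (λ.0) 0) (λ.2 0)) ((λ.λ.1) (λ.0) (λ.0))
  →1  λ.0 (0 (λ.0) 0) (λ.(λ.λ.1) (λ.0) (λ.0) 0)
  →2  λ.0 (0 (λ.0) 0) (λ.(λ.λ.0) (λ.0) 0)
  →3  λ.0 (0 (λ.0) 0) (λ.(λ.0) 0)
  →4  λ.0 (0 (λ.0) 0) (λ.0)

Term B:
  start: λ.0 (0 (λ.0) 0) (λ.(λ.λ.0) (λ.0) 0)
  →1  λ.0 (0 (λ.0) 0) (λ.(λ.0) 0)
  →2  λ.0 (0 (λ.0) 0) (λ.0)

Answer: SAME — A ⇓ λ.0 (0 (λ.0) 0) (λ.0), B ⇓ λ.0 (0 (λ.0) 0) (λ.0)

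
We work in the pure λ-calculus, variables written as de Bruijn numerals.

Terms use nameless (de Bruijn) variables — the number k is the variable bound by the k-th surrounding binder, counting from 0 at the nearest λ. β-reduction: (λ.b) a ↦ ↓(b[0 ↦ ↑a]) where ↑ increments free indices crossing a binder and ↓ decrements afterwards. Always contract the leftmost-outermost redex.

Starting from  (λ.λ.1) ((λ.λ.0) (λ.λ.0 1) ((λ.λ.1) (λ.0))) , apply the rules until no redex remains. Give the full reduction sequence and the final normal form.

  start: (λ.λ.1) ((λ.λ.0) (λ.λ.0 1) ((λ.λ.1) (λ.0)))
  →1  λ.(λ.λ.0) (λ.λ.0 1) ((λ.λ.1) (λ.0))
  →2  λ.(λ.0) ((λ.λ.1) (λ.0))
  →3  λ.(λ.λ.1) (λ.0)
  →4  λ.λ.λ.0

Answer: normal form = λ.λ.λ.0  (in 4 steps)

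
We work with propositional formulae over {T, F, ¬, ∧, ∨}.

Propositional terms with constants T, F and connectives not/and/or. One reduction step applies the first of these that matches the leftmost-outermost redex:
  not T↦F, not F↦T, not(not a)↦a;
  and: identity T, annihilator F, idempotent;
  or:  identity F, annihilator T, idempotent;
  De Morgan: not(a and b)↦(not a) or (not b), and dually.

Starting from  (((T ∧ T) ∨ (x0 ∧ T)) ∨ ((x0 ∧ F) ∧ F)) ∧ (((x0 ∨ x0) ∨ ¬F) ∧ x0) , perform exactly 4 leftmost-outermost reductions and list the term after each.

Answer: after 4 steps: ((x0 ∨ x0) ∨ ¬F) ∧ x0

Working:
  start: (((T ∧ T) ∨ (x0 ∧ T)) ∨ ((x0 ∧ F) ∧ F)) ∧ (((x0 ∨ x0) ∨ ¬F) ∧ x0)
  →1  ((T ∨ (x0 ∧ T)) ∨ ((x0 ∧ F) ∧ F)) ∧ (((x0 ∨ x0) ∨ ¬F) ∧ x0)
  →2  (T ∨ ((x0 ∧ F) ∧ F)) ∧ (((x0 ∨ x0) ∨ ¬F) ∧ x0)
  →3  T ∧ (((x0 ∨ x0) ∨ ¬F) ∧ x0)
  →4  ((x0 ∨ x0) ∨ ¬F) ∧ x0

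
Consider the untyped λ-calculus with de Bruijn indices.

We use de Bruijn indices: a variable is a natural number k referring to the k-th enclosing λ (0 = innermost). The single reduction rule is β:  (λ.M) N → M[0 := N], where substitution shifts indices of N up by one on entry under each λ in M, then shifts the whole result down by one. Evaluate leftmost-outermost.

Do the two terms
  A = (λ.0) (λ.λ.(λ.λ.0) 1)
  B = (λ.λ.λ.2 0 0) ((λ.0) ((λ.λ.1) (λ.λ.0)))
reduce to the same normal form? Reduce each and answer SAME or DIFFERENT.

Term A:
  start: (λ.0) (λ.λ.(λ.λ.0) 1)
  →1  λ.λ.(λ.λ.0) 1
  →2  λ.λ.λ.0

Term B:
  start: (λ.λ.λ.2 0 0) ((λ.0) ((λ.λ.1) (λ.λ.0)))
  →1  λ.λ.(λ.0) ((λ.λ.1) (λ.λ.0)) 0 0
  →2  λ.λ.(λ.λ.1) (λ.λ.0) 0 0
  →3  λ.λ.(λ.λ.λ.0) 0 0
  →4  λ.λ.(λ.λ.0) 0
  →5  λ.λ.λ.0

Answer: SAME — A ⇓ λ.λ.λ.0, B ⇓ λ.λ.λ.0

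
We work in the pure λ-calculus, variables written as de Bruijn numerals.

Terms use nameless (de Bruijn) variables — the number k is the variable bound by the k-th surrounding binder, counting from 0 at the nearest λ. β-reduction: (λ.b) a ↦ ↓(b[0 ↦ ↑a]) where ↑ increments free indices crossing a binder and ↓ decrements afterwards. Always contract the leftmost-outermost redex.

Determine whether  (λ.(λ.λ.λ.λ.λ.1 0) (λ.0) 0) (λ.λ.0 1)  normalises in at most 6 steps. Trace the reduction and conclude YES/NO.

Answer: YES — reaches normal form λ.λ.λ.1 0 in 3 ≤ 6 steps

Working:
  start: (λ.(λ.λ.λ.λ.λ.1 0) (λ.0) 0) (λ.λ.0 1)
  →1  (λ.λ.λ.λ.λ.1 0) (λ.0) (λ.λ.0 1)
  →2  (λ.λ.λ.λ.1 0) (λ.λ.0 1)
  →3  λ.λ.λ.1 0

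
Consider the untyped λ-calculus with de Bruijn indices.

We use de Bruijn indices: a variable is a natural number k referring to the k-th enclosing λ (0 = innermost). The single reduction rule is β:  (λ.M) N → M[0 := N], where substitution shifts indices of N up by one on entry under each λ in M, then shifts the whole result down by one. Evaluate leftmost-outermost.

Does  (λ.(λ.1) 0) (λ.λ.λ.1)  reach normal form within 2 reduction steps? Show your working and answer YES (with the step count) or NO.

  start: (λ.(λ.1) 0) (λ.λ.λ.1)
  →1  (λ.λ.λ.λ.1) (λ.λ.λ.1)
  →2  λ.λ.λ.1

Answer: YES — reaches normal form λ.λ.λ.1 in 2 ≤ 2 steps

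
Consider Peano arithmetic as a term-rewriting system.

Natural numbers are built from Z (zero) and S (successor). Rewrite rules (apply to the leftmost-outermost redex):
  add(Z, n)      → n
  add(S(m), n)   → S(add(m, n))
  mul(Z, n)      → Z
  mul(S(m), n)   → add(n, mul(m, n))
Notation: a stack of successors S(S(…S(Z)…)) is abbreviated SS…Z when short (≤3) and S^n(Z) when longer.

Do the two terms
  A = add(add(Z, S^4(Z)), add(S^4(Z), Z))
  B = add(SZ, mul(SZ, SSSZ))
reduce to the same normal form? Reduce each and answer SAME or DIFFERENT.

Answer: DIFFERENT — A ⇓ S^8(Z), B ⇓ S^4(Z)

Derivation:
Term A:
  start: add(add(Z, S^4(Z)), add(S^4(Z), Z))
  [1] add(S^4(Z), add(S^4(Z), Z))
  [2] S(add(SSSZ, add(S^4(Z), Z)))
  [3] S(S(add(SSZ, add(S^4(Z), Z))))
  [4] S(S(S(add(SZ, add(S^4(Z), Z)))))
  [5] S(S(S(S(add(Z, add(S^4(Z), Z))))))
  [6] S(S(S(S(add(S^4(Z), Z)))))
  [7] S(S(S(S(S(add(SSSZ, Z))))))
  [8] S(S(S(S(S(S(add(SSZ, Z)))))))
  [9] S(S(S(S(S(S(S(add(SZ, Z))))))))
  [10] S(S(S(S(S(S(S(S(add(Z, Z)))))))))
  [11] S^8(Z)

Term B:
  start: add(SZ, mul(SZ, SSSZ))
  [1] S(add(Z, mul(SZ, SSSZ)))
  [2] S(mul(SZ, SSSZ))
  [3] S(add(SSSZ, mul(Z, SSSZ)))
  [4] S(S(add(SSZ, mul(Z, SSSZ))))
  [5] S(S(S(add(SZ, mul(Z, SSSZ)))))
  [6] S(S(S(S(add(Z, mul(Z, SSSZ))))))
  [7] S(S(S(S(mul(Z, SSSZ)))))
  [8] S^4(Z)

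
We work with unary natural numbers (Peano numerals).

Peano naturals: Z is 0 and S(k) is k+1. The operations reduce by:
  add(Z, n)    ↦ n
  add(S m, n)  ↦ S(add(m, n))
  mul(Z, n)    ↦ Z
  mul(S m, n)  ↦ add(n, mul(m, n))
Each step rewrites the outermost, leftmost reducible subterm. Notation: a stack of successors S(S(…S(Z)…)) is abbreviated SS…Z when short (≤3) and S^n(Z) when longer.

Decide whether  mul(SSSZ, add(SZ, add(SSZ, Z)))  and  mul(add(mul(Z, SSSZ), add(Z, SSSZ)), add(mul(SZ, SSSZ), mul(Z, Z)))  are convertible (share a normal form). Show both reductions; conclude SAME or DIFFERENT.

Term A:
  start: mul(SSSZ, add(SZ, add(SSZ, Z)))
  [1] add(add(SZ, add(SSZ, Z)), mul(SSZ, add(SZ, add(SSZ, Z))))
  [2] add(S(add(Z, add(SSZ, Z))), mul(SSZ, add(SZ, add(SSZ, Z))))
  [3] S(add(add(Z, add(SSZ, Z)), mul(SSZ, add(SZ, add(SSZ, Z)))))
  [4] S(add(add(SSZ, Z), mul(SSZ, add(SZ, add(SSZ, Z)))))
  [5] S(add(S(add(SZ, Z)), mul(SSZ, add(SZ, add(SSZ, Z)))))
  [6] S(S(add(add(SZ, Z), mul(SSZ, add(SZ, add(SSZ, Z))))))
  [7] S(S(add(S(add(Z, Z)), mul(SSZ, add(SZ, add(SSZ, Z))))))
  [8] S(S(S(add(add(Z, Z), mul(SSZ, add(SZ, add(SSZ, Z)))))))
  [9] S(S(S(add(Z, mul(SSZ, add(SZ, add(SSZ, Z)))))))
  [10] S(S(S(mul(SSZ, add(SZ, add(SSZ, Z))))))
  [11] S(S(S(add(add(SZ, add(SSZ, Z)), mul(SZ, add(SZ, add(SSZ, Z)))))))
  [12] S(S(S(add(S(add(Z, add(SSZ, Z))), mul(SZ, add(SZ, add(SSZ, Z)))))))
  [13] S(S(S(S(add(add(Z, add(SSZ, Z)), mul(SZ, add(SZ, add(SSZ, Z))))))))
  [14] S(S(S(S(add(add(SSZ, Z), mul(SZ, add(SZ, add(SSZ, Z))))))))
  [15] S(S(S(S(add(S(add(SZ, Z)), mul(SZ, add(SZ, add(SSZ, Z))))))))
  [16] S(S(S(S(S(add(add(SZ, Z), mul(SZ, add(SZ, add(SSZ, Z)))))))))
  [17] S(S(S(S(S(add(S(add(Z, Z)), mul(SZ, add(SZ, add(SSZ, Z)))))))))
  [18] S(S(S(S(S(S(add(add(Z, Z), mul(SZ, add(SZ, add(SSZ, Z))))))))))
  [19] S(S(S(S(S(S(add(Z, mul(SZ, add(SZ, add(SSZ, Z))))))))))
  [20] S(S(S(S(S(S(mul(SZ, add(SZ, add(SSZ, Z)))))))))
  [21] S(S(S(S(S(S(add(add(SZ, add(SSZ, Z)), mul(Z, add(SZ, add(SSZ, Z))))))))))
  [22] S(S(S(S(S(S(add(S(add(Z, add(SSZ, Z))), mul(Z, add(SZ, add(SSZ, Z))))))))))
  [23] S(S(S(S(S(S(S(add(add(Z, add(SSZ, Z)), mul(Z, add(SZ, add(SSZ, Z)))))))))))
  [24] S(S(S(S(S(S(S(add(add(SSZ, Z), mul(Z, add(SZ, add(SSZ, Z)))))))))))
  [25] S(S(S(S(S(S(S(add(S(add(SZ, Z)), mul(Z, add(SZ, add(SSZ, Z)))))))))))
  [26] S(S(S(S(S(S(S(S(add(add(SZ, Z), mul(Z, add(SZ, add(SSZ, Z))))))))))))
  [27] S(S(S(S(S(S(S(S(add(S(add(Z, Z)), mul(Z, add(SZ, add(SSZ, Z))))))))))))
  [28] S(S(S(S(S(S(S(S(S(add(add(Z, Z), mul(Z, add(SZ, add(SSZ, Z)))))))))))))
  [29] S(S(S(S(S(S(S(S(S(add(Z, mul(Z, add(SZ, add(SSZ, Z)))))))))))))
  [30] S(S(S(S(S(S(S(S(S(mul(Z, add(SZ, add(SSZ, Z))))))))))))
  [31] S^9(Z)

Term B:
  start: mul(add(mul(Z, SSSZ), add(Z, SSSZ)), add(mul(SZ, SSSZ), mul(Z, Z)))
  [1] mul(add(Z, add(Z, SSSZ)), add(mul(SZ, SSSZ), mul(Z, Z)))
  [2] mul(add(Z, SSSZ), add(mul(SZ, SSSZ), mul(Z, Z)))
  [3] mul(SSSZ, add(mul(SZ, SSSZ), mul(Z, Z)))
  [4] add(add(mul(SZ, SSSZ), mul(Z, Z)), mul(SSZ, add(mul(SZ, SSSZ), mul(Z, Z))))
  [5] add(add(add(SSSZ, mul(Z, SSSZ)), mul(Z, Z)), mul(SSZ, add(mul(SZ, SSSZ), mul(Z, Z))))
  [6] add(add(S(add(SSZ, mul(Z, SSSZ))), mul(Z, Z)), mul(SSZ, add(mul(SZ, SSSZ), mul(Z, Z))))
  [7] add(S(add(add(SSZ, mul(Z, SSSZ)), mul(Z, Z))), mul(SSZ, add(mul(SZ, SSSZ), mul(Z, Z))))
  [8] S(add(add(add(SSZ, mul(Z, SSSZ)), mul(Z, Z)), mul(SSZ, add(mul(SZ, SSSZ), mul(Z, Z)))))
  [9] S(add(add(S(add(SZ, mul(Z, SSSZ))), mul(Z, Z)), mul(SSZ, add(mul(SZ, SSSZ), mul(Z, Z)))))
  [10] S(add(S(add(add(SZ, mul(Z, SSSZ)), mul(Z, Z))), mul(SSZ, add(mul(SZ, SSSZ), mul(Z, Z)))))
  [11] S(S(add(add(add(SZ, mul(Z, SSSZ)), mul(Z, Z)), mul(SSZ, add(mul(SZ, SSSZ), mul(Z, Z))))))
  [12] S(S(add(add(S(add(Z, mul(Z, SSSZ))), mul(Z, Z)), mul(SSZ, add(mul(SZ, SSSZ), mul(Z, Z))))))
  [13] S(S(add(S(add(add(Z, mul(Z, SSSZ)), mul(Z, Z))), mul(SSZ, add(mul(SZ, SSSZ), mul(Z, Z))))))
  [14] S(S(S(add(add(add(Z, mul(Z, SSSZ)), mul(Z, Z)), mul(SSZ, add(mul(SZ, SSSZ), mul(Z, Z)))))))
  [15] S(S(S(add(add(mul(Z, SSSZ), mul(Z, Z)), mul(SSZ, add(mul(SZ, SSSZ), mul(Z, Z)))))))
  [16] S(S(S(add(add(Z, mul(Z, Z)), mul(SSZ, add(mul(SZ, SSSZ), mul(Z, Z)))))))
  [17] S(S(S(add(mul(Z, Z), mul(SSZ, add(mul(SZ, SSSZ), mul(Z, Z)))))))
  [18] S(S(S(add(Z, mul(SSZ, add(mul(SZ, SSSZ), mul(Z, Z)))))))
  [19] S(S(S(mul(SSZ, add(mul(SZ, SSSZ), mul(Z, Z))))))
  [20] S(S(S(add(add(mul(SZ, SSSZ), mul(Z, Z)), mul(SZ, add(mul(SZ, SSSZ), mul(Z, Z)))))))
  [21] S(S(S(add(add(add(SSSZ, mul(Z, SSSZ)), mul(Z, Z)), mul(SZ, add(mul(SZ, SSSZ), mul(Z, Z)))))))
  [22] S(S(S(add(add(S(add(SSZ, mul(Z, SSSZ))), mul(Z, Z)), mul(SZ, add(mul(SZ, SSSZ), mul(Z, Z)))))))
  [23] S(S(S(add(S(add(add(SSZ, mul(Z, SSSZ)), mul(Z, Z))), mul(SZ, add(mul(SZ, SSSZ), mul(Z, Z)))))))
  [24] S(S(S(S(add(add(add(SSZ, mul(Z, SSSZ)), mul(Z, Z)), mul(SZ, add(mul(SZ, SSSZ), mul(Z, Z))))))))
  [25] S(S(S(S(add(add(S(add(SZ, mul(Z, SSSZ))), mul(Z, Z)), mul(SZ, add(mul(SZ, SSSZ), mul(Z, Z))))))))
  [26] S(S(S(S(add(S(add(add(SZ, mul(Z, SSSZ)), mul(Z, Z))), mul(SZ, add(mul(SZ, SSSZ), mul(Z, Z))))))))
  [27] S(S(S(S(S(add(add(add(SZ, mul(Z, SSSZ)), mul(Z, Z)), mul(SZ, add(mul(SZ, SSSZ), mul(Z, Z)))))))))
  [28] S(S(S(S(S(add(add(S(add(Z, mul(Z, SSSZ))), mul(Z, Z)), mul(SZ, add(mul(SZ, SSSZ), mul(Z, Z)))))))))
  [29] S(S(S(S(S(add(S(add(add(Z, mul(Z, SSSZ)), mul(Z, Z))), mul(SZ, add(mul(SZ, SSSZ), mul(Z, Z)))))))))
  [30] S(S(S(S(S(S(add(add(add(Z, mul(Z, SSSZ)), mul(Z, Z)), mul(SZ, add(mul(SZ, SSSZ), mul(Z, Z))))))))))
  [31] S(S(S(S(S(S(add(add(mul(Z, SSSZ), mul(Z, Z)), mul(SZ, add(mul(SZ, SSSZ), mul(Z, Z))))))))))
  [32] S(S(S(S(S(S(add(add(Z, mul(Z, Z)), mul(SZ, add(mul(SZ, SSSZ), mul(Z, Z))))))))))
  [33] S(S(S(S(S(S(add(mul(Z, Z), mul(SZ, add(mul(SZ, SSSZ), mul(Z, Z))))))))))
  [34] S(S(S(S(S(S(add(Z, mul(SZ, add(mul(SZ, SSSZ), mul(Z, Z))))))))))
  [35] S(S(S(S(S(S(mul(SZ, add(mul(SZ, SSSZ), mul(Z, Z)))))))))
  [36] S(S(S(S(S(S(add(add(mul(SZ, SSSZ), mul(Z, Z)), mul(Z, add(mul(SZ, SSSZ), mul(Z, Z))))))))))
  [37] S(S(S(S(S(S(add(add(add(SSSZ, mul(Z, SSSZ)), mul(Z, Z)), mul(Z, add(mul(SZ, SSSZ), mul(Z, Z))))))))))
  [38] S(S(S(S(S(S(add(add(S(add(SSZ, mul(Z, SSSZ))), mul(Z, Z)), mul(Z, add(mul(SZ, SSSZ), mul(Z, Z))))))))))
  [39] S(S(S(S(S(S(add(S(add(add(SSZ, mul(Z, SSSZ)), mul(Z, Z))), mul(Z, add(mul(SZ, SSSZ), mul(Z, Z))))))))))
  [40] S(S(S(S(S(S(S(add(add(add(SSZ, mul(Z, SSSZ)), mul(Z, Z)), mul(Z, add(mul(SZ, SSSZ), mul(Z, Z)))))))))))
  [41] S(S(S(S(S(S(S(add(add(S(add(SZ, mul(Z, SSSZ))), mul(Z, Z)), mul(Z, add(mul(SZ, SSSZ), mul(Z, Z)))))))))))
  [42] S(S(S(S(S(S(S(add(S(add(add(SZ, mul(Z, SSSZ)), mul(Z, Z))), mul(Z, add(mul(SZ, SSSZ), mul(Z, Z)))))))))))
  [43] S(S(S(S(S(S(S(S(add(add(add(SZ, mul(Z, SSSZ)), mul(Z, Z)), mul(Z, add(mul(SZ, SSSZ), mul(Z, Z))))))))))))
  [44] S(S(S(S(S(S(S(S(add(add(S(add(Z, mul(Z, SSSZ))), mul(Z, Z)), mul(Z, add(mul(SZ, SSSZ), mul(Z, Z))))))))))))
  [45] S(S(S(S(S(S(S(S(add(S(add(add(Z, mul(Z, SSSZ)), mul(Z, Z))), mul(Z, add(mul(SZ, SSSZ), mul(Z, Z))))))))))))
  [46] S(S(S(S(S(S(S(S(S(add(add(add(Z, mul(Z, SSSZ)), mul(Z, Z)), mul(Z, add(mul(SZ, SSSZ), mul(Z, Z)))))))))))))
  [47] S(S(S(S(S(S(S(S(S(add(add(mul(Z, SSSZ), mul(Z, Z)), mul(Z, add(mul(SZ, SSSZ), mul(Z, Z)))))))))))))
  [48] S(S(S(S(S(S(S(S(S(add(add(Z, mul(Z, Z)), mul(Z, add(mul(SZ, SSSZ), mul(Z, Z)))))))))))))
  [49] S(S(S(S(S(S(S(S(S(add(mul(Z, Z), mul(Z, add(mul(SZ, SSSZ), mul(Z, Z)))))))))))))
  [50] S(S(S(S(S(S(S(S(S(add(Z, mul(Z, add(mul(SZ, SSSZ), mul(Z, Z)))))))))))))
  [51] S(S(S(S(S(S(S(S(S(mul(Z, add(mul(SZ, SSSZ), mul(Z, Z))))))))))))
  [52] S^9(Z)

Answer: SAME — A ⇓ S^9(Z), B ⇓ S^9(Z)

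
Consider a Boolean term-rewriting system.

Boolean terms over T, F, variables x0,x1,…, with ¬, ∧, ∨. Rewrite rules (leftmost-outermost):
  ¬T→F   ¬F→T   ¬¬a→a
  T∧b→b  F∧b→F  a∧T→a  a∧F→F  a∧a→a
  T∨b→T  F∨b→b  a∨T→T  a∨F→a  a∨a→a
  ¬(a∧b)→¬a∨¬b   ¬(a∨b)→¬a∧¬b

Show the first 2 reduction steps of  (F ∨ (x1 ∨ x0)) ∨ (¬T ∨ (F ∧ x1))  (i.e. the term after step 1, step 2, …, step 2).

Answer: after 2 steps: (x1 ∨ x0) ∨ (F ∨ (F ∧ x1))

Working:
  start: (F ∨ (x1 ∨ x0)) ∨ (¬T ∨ (F ∧ x1))
  step 1: (x1 ∨ x0) ∨ (¬T ∨ (F ∧ x1))
  step 2: (x1 ∨ x0) ∨ (F ∨ (F ∧ x1))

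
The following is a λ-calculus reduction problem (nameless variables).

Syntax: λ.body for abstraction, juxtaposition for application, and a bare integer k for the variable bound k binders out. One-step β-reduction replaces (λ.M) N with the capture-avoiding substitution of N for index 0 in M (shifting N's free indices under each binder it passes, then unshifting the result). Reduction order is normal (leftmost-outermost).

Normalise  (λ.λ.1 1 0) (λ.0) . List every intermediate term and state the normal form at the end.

Answer: normal form = λ.0  (in 3 steps)

Reduction:
  start: (λ.λ.1 1 0) (λ.0)
  step 1: λ.(λ.0) (λ.0) 0
  step 2: λ.(λ.0) 0
  step 3: λ.0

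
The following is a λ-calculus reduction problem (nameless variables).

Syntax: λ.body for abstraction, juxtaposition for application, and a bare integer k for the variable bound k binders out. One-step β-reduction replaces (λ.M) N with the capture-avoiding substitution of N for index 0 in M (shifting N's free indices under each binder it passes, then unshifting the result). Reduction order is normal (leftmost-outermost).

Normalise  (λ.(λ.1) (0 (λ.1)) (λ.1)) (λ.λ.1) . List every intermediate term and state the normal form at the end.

  start: (λ.(λ.1) (0 (λ.1)) (λ.1)) (λ.λ.1)
  step 1: (λ.λ.λ.1) ((λ.λ.1) (λ.λ.λ.1)) (λ.λ.λ.1)
  step 2: (λ.λ.1) (λ.λ.λ.1)
  step 3: λ.λ.λ.λ.1

Answer: normal form = λ.λ.λ.λ.1  (in 3 steps)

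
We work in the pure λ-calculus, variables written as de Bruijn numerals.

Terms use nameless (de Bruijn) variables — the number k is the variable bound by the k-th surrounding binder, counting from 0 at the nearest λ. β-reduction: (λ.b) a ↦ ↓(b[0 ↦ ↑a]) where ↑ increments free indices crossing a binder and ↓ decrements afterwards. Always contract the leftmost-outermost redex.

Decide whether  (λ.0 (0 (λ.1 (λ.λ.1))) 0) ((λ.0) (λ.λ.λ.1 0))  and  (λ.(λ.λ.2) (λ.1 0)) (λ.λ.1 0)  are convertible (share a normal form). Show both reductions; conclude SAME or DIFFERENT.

Term A:
  start: (λ.0 (0 (λ.1 (λ.λ.1))) 0) ((λ.0) (λ.λ.λ.1 0))
  step 1: (λ.0) (λ.λ.λ.1 0) ((λ.0) (λ.λ.λ.1 0) (λ.(λ.0) (λ.λ.λ.1 0) (λ.λ.1))) ((λ.0) (λ.λ.λ.1 0))
  step 2: (λ.λ.λ.1 0) ((λ.0) (λ.λ.λ.1 0) (λ.(λ.0) (λ.λ.λ.1 0) (λ.λ.1))) ((λ.0) (λ.λ.λ.1 0))
  step 3: (λ.λ.1 0) ((λ.0) (λ.λ.λ.1 0))
  step 4: λ.(λ.0) (λ.λ.λ.1 0) 0
  step 5: λ.(λ.λ.λ.1 0) 0
  step 6: λ.λ.λ.1 0

Term B:
  start: (λ.(λ.λ.2) (λ.1 0)) (λ.λ.1 0)
  step 1: (λ.λ.λ.λ.1 0) (λ.(λ.λ.1 0) 0)
  step 2: λ.λ.λ.1 0

Answer: SAME — A ⇓ λ.λ.λ.1 0, B ⇓ λ.λ.λ.1 0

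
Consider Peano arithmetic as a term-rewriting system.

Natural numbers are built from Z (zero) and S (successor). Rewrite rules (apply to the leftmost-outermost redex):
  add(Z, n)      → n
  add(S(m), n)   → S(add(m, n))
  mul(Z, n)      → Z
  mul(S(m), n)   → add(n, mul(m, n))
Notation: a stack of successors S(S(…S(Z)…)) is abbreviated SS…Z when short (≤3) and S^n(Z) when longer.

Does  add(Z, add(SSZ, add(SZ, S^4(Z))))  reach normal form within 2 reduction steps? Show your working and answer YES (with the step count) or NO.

Answer: NO — after 2 steps the term is S(add(SZ, add(SZ, S^4(Z)))), not yet normal

Reduction:
  start: add(Z, add(SSZ, add(SZ, S^4(Z))))
  step 1: add(SSZ, add(SZ, S^4(Z)))
  step 2: S(add(SZ, add(SZ, S^4(Z))))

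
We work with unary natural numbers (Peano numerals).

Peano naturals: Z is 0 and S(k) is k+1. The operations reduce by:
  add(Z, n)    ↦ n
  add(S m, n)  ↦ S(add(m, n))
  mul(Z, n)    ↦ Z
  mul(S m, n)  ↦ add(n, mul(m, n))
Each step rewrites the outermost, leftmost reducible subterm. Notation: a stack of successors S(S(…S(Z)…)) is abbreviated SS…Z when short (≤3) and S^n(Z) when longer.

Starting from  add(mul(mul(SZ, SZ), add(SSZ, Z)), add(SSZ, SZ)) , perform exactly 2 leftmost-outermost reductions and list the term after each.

Answer: after 2 steps: add(mul(S(add(Z, mul(Z, SZ))), add(SSZ, Z)), add(SSZ, SZ))

Working:
  start: add(mul(mul(SZ, SZ), add(SSZ, Z)), add(SSZ, SZ))
  step 1: add(mul(add(SZ, mul(Z, SZ)), add(SSZ, Z)), add(SSZ, SZ))
  step 2: add(mul(S(add(Z, mul(Z, SZ))), add(SSZ, Z)), add(SSZ, SZ))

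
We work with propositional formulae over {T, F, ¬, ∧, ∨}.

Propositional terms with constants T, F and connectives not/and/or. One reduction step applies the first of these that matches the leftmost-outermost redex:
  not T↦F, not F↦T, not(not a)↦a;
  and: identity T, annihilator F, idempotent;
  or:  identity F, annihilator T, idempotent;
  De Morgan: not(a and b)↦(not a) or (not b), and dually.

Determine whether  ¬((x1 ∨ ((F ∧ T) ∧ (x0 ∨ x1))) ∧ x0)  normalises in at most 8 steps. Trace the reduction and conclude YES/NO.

Answer: YES — reaches normal form ¬x1 ∨ ¬x0 in 8 ≤ 8 steps

Working:
  start: ¬((x1 ∨ ((F ∧ T) ∧ (x0 ∨ x1))) ∧ x0)
  step 1: ¬(x1 ∨ ((F ∧ T) ∧ (x0 ∨ x1))) ∨ ¬x0
  step 2: (¬x1 ∧ ¬((F ∧ T) ∧ (x0 ∨ x1))) ∨ ¬x0
  step 3: (¬x1 ∧ (¬(F ∧ T) ∨ ¬(x0 ∨ x1))) ∨ ¬x0
  step 4: (¬x1 ∧ ((¬F ∨ ¬T) ∨ ¬(x0 ∨ x1))) ∨ ¬x0
  step 5: (¬x1 ∧ ((T ∨ ¬T) ∨ ¬(x0 ∨ x1))) ∨ ¬x0
  step 6: (¬x1 ∧ (T ∨ ¬(x0 ∨ x1))) ∨ ¬x0
  step 7: (¬x1 ∧ T) ∨ ¬x0
  step 8: ¬x1 ∨ ¬x0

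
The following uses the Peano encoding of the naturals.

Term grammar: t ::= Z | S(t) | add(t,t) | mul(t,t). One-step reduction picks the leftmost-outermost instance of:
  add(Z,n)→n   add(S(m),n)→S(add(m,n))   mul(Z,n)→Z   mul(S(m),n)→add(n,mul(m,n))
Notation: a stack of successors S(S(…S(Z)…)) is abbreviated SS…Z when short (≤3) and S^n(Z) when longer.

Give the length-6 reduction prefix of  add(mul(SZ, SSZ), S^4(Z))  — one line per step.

  start: add(mul(SZ, SSZ), S^4(Z))
  step 1: add(add(SSZ, mul(Z, SSZ)), S^4(Z))
  step 2: add(S(add(SZ, mul(Z, SSZ))), S^4(Z))
  step 3: S(add(add(SZ, mul(Z, SSZ)), S^4(Z)))
  step 4: S(add(S(add(Z, mul(Z, SSZ))), S^4(Z)))
  step 5: S(S(add(add(Z, mul(Z, SSZ)), S^4(Z))))
  step 6: S(S(add(mul(Z, SSZ), S^4(Z))))

Answer: after 6 steps: S(S(add(mul(Z, SSZ), S^4(Z))))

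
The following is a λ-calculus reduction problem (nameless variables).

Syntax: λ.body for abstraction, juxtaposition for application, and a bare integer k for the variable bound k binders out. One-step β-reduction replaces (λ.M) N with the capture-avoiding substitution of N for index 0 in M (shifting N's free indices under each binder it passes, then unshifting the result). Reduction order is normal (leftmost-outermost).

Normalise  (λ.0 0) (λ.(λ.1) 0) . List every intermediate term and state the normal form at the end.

  start: (λ.0 0) (λ.(λ.1) 0)
  step 1: (λ.(λ.1) 0) (λ.(λ.1) 0)
  step 2: (λ.λ.(λ.1) 0) (λ.(λ.1) 0)
  step 3: λ.(λ.1) 0
  step 4: λ.0

Answer: normal form = λ.0  (in 4 steps)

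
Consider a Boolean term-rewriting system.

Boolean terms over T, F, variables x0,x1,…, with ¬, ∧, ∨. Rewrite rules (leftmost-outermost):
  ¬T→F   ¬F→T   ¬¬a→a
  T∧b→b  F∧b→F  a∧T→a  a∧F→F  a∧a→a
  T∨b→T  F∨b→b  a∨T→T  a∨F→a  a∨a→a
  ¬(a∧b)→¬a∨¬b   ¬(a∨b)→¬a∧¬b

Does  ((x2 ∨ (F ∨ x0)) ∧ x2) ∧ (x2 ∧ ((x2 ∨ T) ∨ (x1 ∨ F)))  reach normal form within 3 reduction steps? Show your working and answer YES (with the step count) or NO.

  start: ((x2 ∨ (F ∨ x0)) ∧ x2) ∧ (x2 ∧ ((x2 ∨ T) ∨ (x1 ∨ F)))
  step 1: ((x2 ∨ x0) ∧ x2) ∧ (x2 ∧ ((x2 ∨ T) ∨ (x1 ∨ F)))
  step 2: ((x2 ∨ x0) ∧ x2) ∧ (x2 ∧ (T ∨ (x1 ∨ F)))
  step 3: ((x2 ∨ x0) ∧ x2) ∧ (x2 ∧ T)

Answer: NO — after 3 steps the term is ((x2 ∨ x0) ∧ x2) ∧ (x2 ∧ T), not yet normal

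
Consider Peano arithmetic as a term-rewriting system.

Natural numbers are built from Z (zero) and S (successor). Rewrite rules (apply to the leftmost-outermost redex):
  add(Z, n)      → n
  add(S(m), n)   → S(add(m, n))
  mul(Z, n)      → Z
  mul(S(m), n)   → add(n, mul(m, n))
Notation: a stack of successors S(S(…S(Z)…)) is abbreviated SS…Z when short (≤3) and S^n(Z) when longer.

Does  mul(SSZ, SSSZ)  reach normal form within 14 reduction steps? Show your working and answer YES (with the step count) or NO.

Answer: YES — reaches normal form S^6(Z) in 11 ≤ 14 steps

Working:
  start: mul(SSZ, SSSZ)
  [1] add(SSSZ, mul(SZ, SSSZ))
  [2] S(add(SSZ, mul(SZ, SSSZ)))
  [3] S(S(add(SZ, mul(SZ, SSSZ))))
  [4] S(S(S(add(Z, mul(SZ, SSSZ)))))
  [5] S(S(S(mul(SZ, SSSZ))))
  [6] S(S(S(add(SSSZ, mul(Z, SSSZ)))))
  [7] S(S(S(S(add(SSZ, mul(Z, SSSZ))))))
  [8] S(S(S(S(S(add(SZ, mul(Z, SSSZ)))))))
  [9] S(S(S(S(S(S(add(Z, mul(Z, SSSZ))))))))
  [10] S(S(S(S(S(S(mul(Z, SSSZ)))))))
  [11] S^6(Z)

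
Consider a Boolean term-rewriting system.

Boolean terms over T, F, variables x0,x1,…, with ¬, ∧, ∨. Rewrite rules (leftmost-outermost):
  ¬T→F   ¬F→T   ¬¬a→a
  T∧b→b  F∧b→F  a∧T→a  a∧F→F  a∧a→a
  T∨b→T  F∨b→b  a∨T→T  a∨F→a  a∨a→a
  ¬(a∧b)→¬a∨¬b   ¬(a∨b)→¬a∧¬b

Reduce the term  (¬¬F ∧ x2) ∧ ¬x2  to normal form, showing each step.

Answer: normal form = F  (in 3 steps)

Derivation:
  start: (¬¬F ∧ x2) ∧ ¬x2
  [1] (F ∧ x2) ∧ ¬x2
  [2] F ∧ ¬x2
  [3] F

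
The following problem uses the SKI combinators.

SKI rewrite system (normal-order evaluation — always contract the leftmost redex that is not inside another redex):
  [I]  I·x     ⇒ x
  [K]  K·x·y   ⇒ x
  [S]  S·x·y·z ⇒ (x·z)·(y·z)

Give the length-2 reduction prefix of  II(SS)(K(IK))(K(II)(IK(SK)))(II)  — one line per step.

Answer: after 2 steps: SS(K(IK))(K(II)(IK(SK)))(II)

Working:
  start: II(SS)(K(IK))(K(II)(IK(SK)))(II)
  [1] I(SS)(K(IK))(K(II)(IK(SK)))(II)
  [2] SS(K(IK))(K(II)(IK(SK)))(II)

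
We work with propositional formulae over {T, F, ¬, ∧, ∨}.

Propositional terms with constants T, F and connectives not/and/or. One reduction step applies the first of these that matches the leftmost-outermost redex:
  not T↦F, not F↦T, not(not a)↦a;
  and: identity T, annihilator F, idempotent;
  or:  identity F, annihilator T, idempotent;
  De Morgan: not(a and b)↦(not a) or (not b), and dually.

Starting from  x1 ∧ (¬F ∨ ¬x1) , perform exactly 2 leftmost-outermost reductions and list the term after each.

  start: x1 ∧ (¬F ∨ ¬x1)
  →1  x1 ∧ (T ∨ ¬x1)
  →2  x1 ∧ T

Answer: after 2 steps: x1 ∧ T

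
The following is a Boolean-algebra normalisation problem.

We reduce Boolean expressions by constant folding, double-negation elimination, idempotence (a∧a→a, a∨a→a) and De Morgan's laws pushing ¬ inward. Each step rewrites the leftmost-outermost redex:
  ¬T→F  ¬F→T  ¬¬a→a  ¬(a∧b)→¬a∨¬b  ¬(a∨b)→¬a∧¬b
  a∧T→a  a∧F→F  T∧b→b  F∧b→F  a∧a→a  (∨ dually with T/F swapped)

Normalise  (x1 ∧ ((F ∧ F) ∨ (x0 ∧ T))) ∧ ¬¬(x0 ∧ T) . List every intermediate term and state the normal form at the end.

  start: (x1 ∧ ((F ∧ F) ∨ (x0 ∧ T))) ∧ ¬¬(x0 ∧ T)
  step 1: (x1 ∧ (F ∨ (x0 ∧ T))) ∧ ¬¬(x0 ∧ T)
  step 2: (x1 ∧ (x0 ∧ T)) ∧ ¬¬(x0 ∧ T)
  step 3: (x1 ∧ x0) ∧ ¬¬(x0 ∧ T)
  step 4: (x1 ∧ x0) ∧ (x0 ∧ T)
  step 5: (x1 ∧ x0) ∧ x0

Answer: normal form = (x1 ∧ x0) ∧ x0  (in 5 steps)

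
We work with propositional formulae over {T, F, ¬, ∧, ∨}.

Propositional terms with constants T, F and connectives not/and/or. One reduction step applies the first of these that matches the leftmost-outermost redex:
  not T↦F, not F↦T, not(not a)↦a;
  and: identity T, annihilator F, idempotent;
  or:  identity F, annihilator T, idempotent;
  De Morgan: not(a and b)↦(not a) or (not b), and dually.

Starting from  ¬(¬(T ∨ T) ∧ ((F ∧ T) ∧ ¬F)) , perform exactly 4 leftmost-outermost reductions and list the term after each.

  start: ¬(¬(T ∨ T) ∧ ((F ∧ T) ∧ ¬F))
  →1  ¬¬(T ∨ T) ∨ ¬((F ∧ T) ∧ ¬F)
  →2  (T ∨ T) ∨ ¬((F ∧ T) ∧ ¬F)
  →3  T ∨ ¬((F ∧ T) ∧ ¬F)
  →4  T

Answer: after 4 steps: T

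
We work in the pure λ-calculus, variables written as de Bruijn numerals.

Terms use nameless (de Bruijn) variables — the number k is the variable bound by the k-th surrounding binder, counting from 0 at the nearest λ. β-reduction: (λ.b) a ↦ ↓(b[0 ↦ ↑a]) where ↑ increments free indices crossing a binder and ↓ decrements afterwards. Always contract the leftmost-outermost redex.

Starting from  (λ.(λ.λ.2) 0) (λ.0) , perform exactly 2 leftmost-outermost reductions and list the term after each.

  start: (λ.(λ.λ.2) 0) (λ.0)
  step 1: (λ.λ.λ.0) (λ.0)
  step 2: λ.λ.0

Answer: after 2 steps: λ.λ.0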